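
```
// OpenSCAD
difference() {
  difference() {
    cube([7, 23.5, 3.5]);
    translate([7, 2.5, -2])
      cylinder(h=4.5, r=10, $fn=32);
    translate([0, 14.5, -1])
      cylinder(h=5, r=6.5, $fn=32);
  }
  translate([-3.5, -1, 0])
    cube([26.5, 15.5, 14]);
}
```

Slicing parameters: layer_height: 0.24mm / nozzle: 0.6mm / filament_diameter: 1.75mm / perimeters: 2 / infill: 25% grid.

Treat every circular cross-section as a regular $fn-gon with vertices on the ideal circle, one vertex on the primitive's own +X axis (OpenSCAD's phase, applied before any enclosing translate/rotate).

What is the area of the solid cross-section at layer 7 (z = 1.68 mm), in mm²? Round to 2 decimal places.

30.03 mm²

At z = 1.68 mm: the cube is present — its section is the full 7×23.5 rectangle (area 164.50 mm²); the cylinder at (7, 2.5): section is a regular 32-gon, circumradius r=10 (area = (32/2)·10.000²·sin(360°/32) = 312.14 mm²); the r=6.5 cylinder at (0, 14.5) gives a regular 32-gon of circumradius 6.5 (constant along its height) (area = (32/2)·6.500²·sin(360°/32) = 131.88 mm²); Taking the first minus the rest: starting from the 7×23.5 cube (164.50 mm²), the r=10 cylinder at (7, 2.5) partially overlaps it — only the 81.01 mm² overlap (of its 312.14 mm²) is removed, clipping the outline; the r=6.5 cylinder at (0, 14.5) partially overlaps it — only the 52.17 mm² overlap (of its 131.88 mm²) is removed, clipping the outline — area = 31.32 mm²; the 26.5×15.5 cube at (-3.5, -1) contributes its full rectangle (area 410.75 mm²); Taking the first minus the rest: starting from that combined region (31.32 mm²), the 26.5×15.5 cube at (-3.5, -1) partially overlaps it — only the 1.29 mm² overlap (of its 410.75 mm²) is removed, clipping the outline — area = 30.03 mm². Overall, the cross-section is a single solid region. Net area = 30.03 mm².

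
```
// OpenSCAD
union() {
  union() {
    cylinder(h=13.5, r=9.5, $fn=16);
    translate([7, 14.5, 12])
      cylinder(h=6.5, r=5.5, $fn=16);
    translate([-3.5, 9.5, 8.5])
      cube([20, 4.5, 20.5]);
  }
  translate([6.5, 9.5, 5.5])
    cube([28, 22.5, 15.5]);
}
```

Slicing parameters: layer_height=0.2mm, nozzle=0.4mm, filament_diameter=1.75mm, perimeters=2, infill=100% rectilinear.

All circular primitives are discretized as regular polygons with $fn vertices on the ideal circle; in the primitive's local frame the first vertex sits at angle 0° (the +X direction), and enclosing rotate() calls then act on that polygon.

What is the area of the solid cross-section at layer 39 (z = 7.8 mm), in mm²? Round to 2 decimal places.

At z = 7.8 mm: the r=9.5 cylinder contributes a regular 16-gon of circumradius 9.5 (area = (16/2)·9.500²·sin(360°/16) = 276.30 mm²); the cylinder at (7, 14.5) is not intersected at this z (z outside [12, 18.5]); the cube at (-3.5, 9.5) is absent (z outside [8.5, 29]); Combining (union): only the r=9.5 cylinder is present, so the union is just that shape — area = 276.30 mm²; the 28×22.5 cube at (6.5, 9.5) contributes its full rectangle (area 630.00 mm²); Merging all regions: the 2 present regions are separate (no shared area or edge), so areas and boundary lengths simply add and each stays a separate island — area = 906.30 mm². Overall, the cross-section has 2 separate islands. Net area = 906.30 mm².

906.30 mm²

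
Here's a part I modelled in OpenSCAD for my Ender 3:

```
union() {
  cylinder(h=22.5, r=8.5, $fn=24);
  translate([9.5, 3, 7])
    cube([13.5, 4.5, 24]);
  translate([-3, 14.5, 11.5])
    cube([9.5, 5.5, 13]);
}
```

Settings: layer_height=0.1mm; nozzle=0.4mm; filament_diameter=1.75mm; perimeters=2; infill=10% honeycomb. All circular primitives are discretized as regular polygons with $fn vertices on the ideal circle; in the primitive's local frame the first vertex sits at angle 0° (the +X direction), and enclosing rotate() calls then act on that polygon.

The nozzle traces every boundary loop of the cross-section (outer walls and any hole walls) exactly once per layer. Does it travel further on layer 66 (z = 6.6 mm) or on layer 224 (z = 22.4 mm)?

Layer 66 (z = 6.6): the r=8.5 cylinder contributes a regular 24-gon of circumradius 8.5 (perimeter = 2·24·8.500·sin(180°/24) = 53.25 mm); the cube at (9.5, 3) does not reach this height (z outside [7, 31]); the cube at (-3, 14.5) does not reach this height (z outside [11.5, 24.5]); Taking the union: only the r=8.5 cylinder is present, so the union is just that shape — boundary = 53.25 mm. So its perimeter = 53.25 mm. Layer 224 (z = 22.4): the r=8.5 cylinder gives a regular 24-gon of circumradius 8.5 (constant along its height) (perimeter = 2·24·8.500·sin(180°/24) = 53.25 mm); the cube at (9.5, 3) is present — its section is the full 13.5×4.5 rectangle (perimeter 36.00 mm); the cube at (-3, 14.5) (footprint 9.5×5.5) is included at this height (perimeter 30.00 mm); Combining (union): the 3 present regions are separate (no shared area or edge), so areas and boundary lengths simply add and each stays a separate island — boundary = 119.25 mm. So its perimeter = 119.25 mm. Layer 224 is larger (119.25 vs 53.25 mm).

layer 224 (z = 22.4 mm)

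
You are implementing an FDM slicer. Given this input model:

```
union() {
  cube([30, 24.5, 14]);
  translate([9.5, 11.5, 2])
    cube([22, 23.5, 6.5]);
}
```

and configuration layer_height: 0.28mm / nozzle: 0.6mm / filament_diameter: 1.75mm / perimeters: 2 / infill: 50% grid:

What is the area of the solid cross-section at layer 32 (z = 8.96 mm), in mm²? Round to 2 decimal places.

735.00 mm²

At z = 8.96 mm: the cube is present — its section is the full 30×24.5 rectangle (area 735.00 mm²); the cube at (9.5, 11.5) does not reach this height (z outside [2, 8.5]); Taking the union: only the 30×24.5 cube is present, so the union is just that shape — area = 735.00 mm². Overall, the cross-section is a single solid region. Net area = 735.00 mm².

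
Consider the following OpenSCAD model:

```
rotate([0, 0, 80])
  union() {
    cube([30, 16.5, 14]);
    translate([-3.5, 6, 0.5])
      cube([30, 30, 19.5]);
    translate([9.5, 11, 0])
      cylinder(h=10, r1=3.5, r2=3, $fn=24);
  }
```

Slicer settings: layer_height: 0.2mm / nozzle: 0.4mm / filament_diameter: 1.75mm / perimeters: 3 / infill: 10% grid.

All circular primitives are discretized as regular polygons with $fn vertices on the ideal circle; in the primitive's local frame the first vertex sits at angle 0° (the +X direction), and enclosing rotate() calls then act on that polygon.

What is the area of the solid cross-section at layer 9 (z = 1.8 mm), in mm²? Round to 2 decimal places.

1116.75 mm²

At z = 1.8 mm: the cube is present — its section is the full 30×16.5 rectangle (area 495.00 mm²); the cube at (-3.5, 6) is present — its section is the full 30×30 rectangle (area 900.00 mm²); the cone at (9.5, 11) contributes a regular 24-gon of circumradius 3.410 (interpolated between r1=3.5 and r2=3 at t=0.180) (area = (24/2)·3.410²·sin(360°/24) = 36.11 mm²); Merging all regions: the regions partially overlap — summed areas 1431.11 mm² minus the doubly-counted overlap 314.36 mm² gives 1116.75 mm² — area = 1116.75 mm²; (rotated 80° about Z; rotation is an isometry so areas/perimeters/island counts are preserved). Overall, the cross-section is a single solid region. Net area = 1116.75 mm².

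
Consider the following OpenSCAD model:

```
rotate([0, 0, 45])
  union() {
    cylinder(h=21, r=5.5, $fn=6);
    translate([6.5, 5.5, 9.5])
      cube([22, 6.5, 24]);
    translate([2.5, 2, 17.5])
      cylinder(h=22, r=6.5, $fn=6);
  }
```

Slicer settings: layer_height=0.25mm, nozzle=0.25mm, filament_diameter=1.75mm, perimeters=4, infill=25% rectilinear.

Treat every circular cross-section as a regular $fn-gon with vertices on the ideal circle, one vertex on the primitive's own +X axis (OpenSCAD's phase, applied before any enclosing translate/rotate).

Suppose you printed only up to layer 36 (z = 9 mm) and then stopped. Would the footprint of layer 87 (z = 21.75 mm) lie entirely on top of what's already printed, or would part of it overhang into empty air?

part overhangs

Compare the two slices. At z = 9: the r=5.5 cylinder contributes a regular 6-gon of circumradius 5.5 (area = (6/2)·5.500²·sin(360°/6) = 78.59 mm²); the cube at (6.5, 5.5) is not intersected at this z (z outside [9.5, 33.5]); the cylinder at (2.5, 2) is not intersected at this z (z outside [17.5, 39.5]); Combining (union): only the r=5.5 cylinder is present, so the union is just that shape — area = 78.59 mm²; (whole slice rotated 45° about Z — lengths, areas and connectivity unchanged). At z = 21.75: the cylinder does not reach this height (z outside [0, 21]); the cube at (6.5, 5.5) is present — its section is the full 22×6.5 rectangle (area 143.00 mm²); the cylinder at (2.5, 2): section is a regular 6-gon, circumradius r=6.5 (area = (6/2)·6.500²·sin(360°/6) = 109.77 mm²); Taking the union: the regions partially overlap — summed areas 252.77 mm² minus the doubly-counted overlap 0.20 mm² gives 252.57 mm² — area = 252.57 mm²; (whole slice rotated 45° about Z — lengths, areas and connectivity unchanged). Checking containment: at z = 21.75 the cross-section extends beyond the z = 9 cross-section by about 194.55 mm².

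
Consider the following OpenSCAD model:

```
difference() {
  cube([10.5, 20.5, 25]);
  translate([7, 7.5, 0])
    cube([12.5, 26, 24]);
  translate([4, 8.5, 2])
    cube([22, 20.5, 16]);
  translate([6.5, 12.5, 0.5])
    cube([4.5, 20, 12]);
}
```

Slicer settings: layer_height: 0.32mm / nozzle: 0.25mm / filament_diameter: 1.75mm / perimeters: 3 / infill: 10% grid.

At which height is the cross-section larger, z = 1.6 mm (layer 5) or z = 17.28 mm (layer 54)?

Layer 5 (z = 1.6): the cube is present — its section is the full 10.5×20.5 rectangle (area 215.25 mm²); the 12.5×26 cube at (7, 7.5) contributes its full rectangle (area 325.00 mm²); the cube at (4, 8.5) is not intersected at this z (z outside [2, 18]); the 4.5×20 cube at (6.5, 12.5) contributes its full rectangle (area 90.00 mm²); After the difference (first − rest): starting from the 10.5×20.5 cube (215.25 mm²), the 12.5×26 cube at (7, 7.5) partially overlaps it — only the 45.50 mm² overlap (of its 325.00 mm²) is removed, clipping the outline; the 4.5×20 cube at (6.5, 12.5) partially overlaps it — only the 4.00 mm² overlap (of its 90.00 mm²) is removed, clipping the outline — area = 165.75 mm². So its area = 165.75 mm². Layer 54 (z = 17.28): the cube is present — its section is the full 10.5×20.5 rectangle (area 215.25 mm²); the cube at (7, 7.5) is present — its section is the full 12.5×26 rectangle (area 325.00 mm²); the cube at (4, 8.5) is present — its section is the full 22×20.5 rectangle (area 451.00 mm²); the cube at (6.5, 12.5) does not reach this height (z outside [0.5, 12.5]); After the difference (first − rest): starting from the 10.5×20.5 cube (215.25 mm²), the 12.5×26 cube at (7, 7.5) partially overlaps it — only the 45.50 mm² overlap (of its 325.00 mm²) is removed, clipping the outline; the 22×20.5 cube at (4, 8.5) partially overlaps it — only the 36.00 mm² overlap (of its 451.00 mm²) is removed, clipping the outline — area = 133.75 mm². So its area = 133.75 mm². Layer 5 is larger (165.75 vs 133.75 mm²).

layer 5 (z = 1.6 mm)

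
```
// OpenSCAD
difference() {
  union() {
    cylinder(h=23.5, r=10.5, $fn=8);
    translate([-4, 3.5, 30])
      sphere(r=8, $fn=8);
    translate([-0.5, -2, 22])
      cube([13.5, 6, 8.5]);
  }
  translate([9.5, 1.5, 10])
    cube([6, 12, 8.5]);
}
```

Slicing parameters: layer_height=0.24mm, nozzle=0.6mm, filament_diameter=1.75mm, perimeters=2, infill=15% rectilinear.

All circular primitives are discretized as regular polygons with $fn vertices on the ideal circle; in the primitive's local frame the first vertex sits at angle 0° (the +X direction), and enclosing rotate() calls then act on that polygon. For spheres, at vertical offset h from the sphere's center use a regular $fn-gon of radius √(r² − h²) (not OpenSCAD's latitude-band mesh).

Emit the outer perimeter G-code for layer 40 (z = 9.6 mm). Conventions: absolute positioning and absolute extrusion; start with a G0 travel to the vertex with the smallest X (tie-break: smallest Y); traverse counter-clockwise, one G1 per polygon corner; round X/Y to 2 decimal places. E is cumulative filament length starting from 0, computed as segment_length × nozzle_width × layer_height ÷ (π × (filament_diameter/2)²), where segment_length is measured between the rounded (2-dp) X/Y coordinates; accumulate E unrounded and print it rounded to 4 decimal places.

At z = 9.6 mm: the cylinder: section is a regular 8-gon, circumradius r=10.5; the sphere at (-4, 3.5) is not intersected at this z (|z−center|=20.400 > r=8); the cube at (-0.5, -2) does not reach this height (z outside [22, 30.5]); Taking the union: only the r=10.5 cylinder is present, so the union is just that shape — 1 connected region; the cube at (9.5, 1.5) is not intersected at this z (z outside [10, 18.5]); After the difference (first − rest): none of the subtracted shapes is present at this height, so that combined region is unchanged — 1 connected region. The outline is a single polygon with 8 vertices. Extrusion per mm of travel: 0.6 × 0.24 / (π × 0.875²) = 0.059868. Accumulating E over each segment gives final E = 3.8478.

G0 X-10.50 Y0.00 Z9.60
G1 X-7.42 Y-7.42 E0.4810
G1 X0.00 Y-10.50 E0.9619
G1 X7.42 Y-7.42 E1.4429
G1 X10.50 Y0.00 E1.9239
G1 X7.42 Y7.42 E2.4049
G1 X0.00 Y10.50 E2.8858
G1 X-7.42 Y7.42 E3.3668
G1 X-10.50 Y0.00 E3.8478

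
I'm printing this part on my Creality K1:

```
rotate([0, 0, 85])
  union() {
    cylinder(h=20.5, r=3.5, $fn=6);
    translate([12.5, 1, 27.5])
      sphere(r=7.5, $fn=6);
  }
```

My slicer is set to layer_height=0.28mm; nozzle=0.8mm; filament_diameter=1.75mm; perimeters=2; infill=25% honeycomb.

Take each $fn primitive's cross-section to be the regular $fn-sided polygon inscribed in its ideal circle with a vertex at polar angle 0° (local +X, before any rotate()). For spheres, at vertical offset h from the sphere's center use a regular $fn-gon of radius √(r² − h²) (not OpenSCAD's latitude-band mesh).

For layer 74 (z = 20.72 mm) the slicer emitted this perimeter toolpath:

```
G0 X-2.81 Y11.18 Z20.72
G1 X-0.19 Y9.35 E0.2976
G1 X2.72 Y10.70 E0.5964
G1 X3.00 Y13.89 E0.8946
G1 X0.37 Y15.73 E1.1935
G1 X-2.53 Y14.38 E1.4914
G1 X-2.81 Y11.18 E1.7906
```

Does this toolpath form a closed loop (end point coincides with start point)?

yes

Start point (G0): (-2.81, 11.18). End point (last G1): the path returns to the start — closed.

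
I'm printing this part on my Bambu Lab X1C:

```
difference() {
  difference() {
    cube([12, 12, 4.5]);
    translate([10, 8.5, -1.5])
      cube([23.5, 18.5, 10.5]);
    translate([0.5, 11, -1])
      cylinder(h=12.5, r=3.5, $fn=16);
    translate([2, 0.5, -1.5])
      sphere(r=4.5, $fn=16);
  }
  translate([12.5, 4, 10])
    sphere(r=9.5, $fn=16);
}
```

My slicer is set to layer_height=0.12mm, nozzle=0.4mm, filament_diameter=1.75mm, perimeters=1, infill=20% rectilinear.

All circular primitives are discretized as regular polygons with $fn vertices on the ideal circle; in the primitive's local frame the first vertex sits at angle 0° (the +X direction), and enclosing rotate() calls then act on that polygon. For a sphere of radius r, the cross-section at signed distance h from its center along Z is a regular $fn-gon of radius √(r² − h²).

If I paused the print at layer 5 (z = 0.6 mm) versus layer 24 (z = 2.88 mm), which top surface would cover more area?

Layer 5 (z = 0.6): the cube is present — its section is the full 12×12 rectangle (area 144.00 mm²); the cube at (10, 8.5) (footprint 23.5×18.5) is included at this height (area 434.75 mm²); the r=3.5 cylinder at (0.5, 11) gives a regular 16-gon of circumradius 3.5 (constant along its height) (area = (16/2)·3.500²·sin(360°/16) = 37.50 mm²); the r=4.5 sphere at (2, 0.5) contributes a regular 16-gon of circumradius √(4.5²−2.1²) = 3.980 (area = (16/2)·3.980²·sin(360°/16) = 48.49 mm²); Taking the first minus the rest: starting from the 12×12 cube (144.00 mm²), the 23.5×18.5 cube at (10, 8.5) partially overlaps it — only the 7.00 mm² overlap (of its 434.75 mm²) is removed, clipping the outline; the r=3.5 cylinder at (0.5, 11) partially overlaps it — only the 15.00 mm² overlap (of its 37.50 mm²) is removed, clipping the outline; the r=4.5 sphere at (2, 0.5) partially overlaps it — only the 22.60 mm² overlap (of its 48.49 mm²) is removed, clipping the outline — area = 99.40 mm²; the sphere at (12.5, 4): section is a regular 16-gon, circumradius = √(r²−h²) = √(9.5²−9.4²) = 1.375 (area = (16/2)·1.375²·sin(360°/16) = 5.79 mm²); After the difference (first − rest): starting from the result so far (99.40 mm²), the r=9.5 sphere at (12.5, 4) partially overlaps it — only the 1.57 mm² overlap (of its 5.79 mm²) is removed, clipping the outline — area = 97.83 mm². So its area = 97.83 mm². Layer 24 (z = 2.88): the cube (footprint 12×12) is included at this height (area 144.00 mm²); the cube at (10, 8.5) is present — its section is the full 23.5×18.5 rectangle (area 434.75 mm²); the r=3.5 cylinder at (0.5, 11) contributes a regular 16-gon of circumradius 3.5 (area = (16/2)·3.500²·sin(360°/16) = 37.50 mm²); the r=4.5 sphere at (2, 0.5) contributes a regular 16-gon of circumradius √(4.5²−4.38²) = 1.032 (area = (16/2)·1.032²·sin(360°/16) = 3.26 mm²); After the difference (first − rest): starting from the 12×12 cube (144.00 mm²), the 23.5×18.5 cube at (10, 8.5) partially overlaps it — only the 7.00 mm² overlap (of its 434.75 mm²) is removed, clipping the outline; the r=3.5 cylinder at (0.5, 11) partially overlaps it — only the 15.00 mm² overlap (of its 37.50 mm²) is removed, clipping the outline; the r=4.5 sphere at (2, 0.5) partially overlaps it — only the 2.61 mm² overlap (of its 3.26 mm²) is removed, clipping the outline — area = 119.39 mm²; the r=9.5 sphere at (12.5, 4) contributes a regular 16-gon of circumradius √(9.5²−7.12²) = 6.289 (area = (16/2)·6.289²·sin(360°/16) = 121.10 mm²); Taking the first minus the rest: starting from that combined region (119.39 mm²), the r=9.5 sphere at (12.5, 4) partially overlaps it — only the 45.15 mm² overlap (of its 121.10 mm²) is removed, clipping the outline — area = 74.24 mm². So its area = 74.24 mm². Layer 5 is larger (97.83 vs 74.24 mm²).

layer 5 (z = 0.6 mm)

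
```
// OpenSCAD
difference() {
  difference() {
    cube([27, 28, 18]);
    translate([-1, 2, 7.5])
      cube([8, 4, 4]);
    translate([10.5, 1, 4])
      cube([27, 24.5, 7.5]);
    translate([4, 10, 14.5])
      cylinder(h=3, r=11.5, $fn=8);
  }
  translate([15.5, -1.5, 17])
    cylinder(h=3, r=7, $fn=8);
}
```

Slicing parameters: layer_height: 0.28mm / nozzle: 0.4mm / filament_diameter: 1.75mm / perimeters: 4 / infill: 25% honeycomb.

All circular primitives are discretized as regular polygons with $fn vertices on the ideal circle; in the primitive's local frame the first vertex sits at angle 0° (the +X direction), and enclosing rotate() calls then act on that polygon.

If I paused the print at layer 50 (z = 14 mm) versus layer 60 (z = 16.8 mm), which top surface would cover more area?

layer 50 (z = 14 mm)

Layer 50 (z = 14): the cube is present — its section is the full 27×28 rectangle (area 756.00 mm²); the cube at (-1, 2) is not intersected at this z (z outside [7.5, 11.5]); the cube at (10.5, 1) is not intersected at this z (z outside [4, 11.5]); the cylinder at (4, 10) does not reach this height (z outside [14.5, 17.5]); After the difference (first − rest): none of the subtracted shapes is present at this height, so the 27×28 cube is unchanged — area = 756.00 mm²; the cylinder at (15.5, -1.5) does not reach this height (z outside [17, 20]); Subtracting the remaining from the first: none of the subtracted shapes is present at this height, so that combined region is unchanged — area = 756.00 mm². So its area = 756.00 mm². Layer 60 (z = 16.8): the 27×28 cube contributes its full rectangle (area 756.00 mm²); the cube at (-1, 2) is not intersected at this z (z outside [7.5, 11.5]); the cube at (10.5, 1) does not reach this height (z outside [4, 11.5]); the cylinder at (4, 10): section is a regular 8-gon, circumradius r=11.5 (area = (8/2)·11.500²·sin(360°/8) = 374.06 mm²); Taking the first minus the rest: starting from the 27×28 cube (756.00 mm²), the r=11.5 cylinder at (4, 10) partially overlaps it — only the 266.97 mm² overlap (of its 374.06 mm²) is removed, clipping the outline — area = 489.03 mm²; the cylinder at (15.5, -1.5) is absent (z outside [17, 20]); Taking the first minus the rest: none of the subtracted shapes is present at this height, so the result so far is unchanged — area = 489.03 mm². So its area = 489.03 mm². Layer 50 is larger (756.00 vs 489.03 mm²).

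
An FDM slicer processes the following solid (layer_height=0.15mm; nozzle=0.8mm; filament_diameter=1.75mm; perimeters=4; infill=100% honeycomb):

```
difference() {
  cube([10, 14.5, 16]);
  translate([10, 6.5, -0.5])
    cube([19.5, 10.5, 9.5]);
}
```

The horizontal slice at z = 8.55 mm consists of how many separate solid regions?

1

At z = 8.55 mm: the cube (footprint 10×14.5) is included at this height; the cube at (10, 6.5) is present — its section is the full 19.5×10.5 rectangle; Subtracting the remaining from the first: starting from the 10×14.5 cube, the 19.5×10.5 cube at (10, 6.5) misses the remaining region (no effect) — 1 connected region. The result has 1 disconnected region.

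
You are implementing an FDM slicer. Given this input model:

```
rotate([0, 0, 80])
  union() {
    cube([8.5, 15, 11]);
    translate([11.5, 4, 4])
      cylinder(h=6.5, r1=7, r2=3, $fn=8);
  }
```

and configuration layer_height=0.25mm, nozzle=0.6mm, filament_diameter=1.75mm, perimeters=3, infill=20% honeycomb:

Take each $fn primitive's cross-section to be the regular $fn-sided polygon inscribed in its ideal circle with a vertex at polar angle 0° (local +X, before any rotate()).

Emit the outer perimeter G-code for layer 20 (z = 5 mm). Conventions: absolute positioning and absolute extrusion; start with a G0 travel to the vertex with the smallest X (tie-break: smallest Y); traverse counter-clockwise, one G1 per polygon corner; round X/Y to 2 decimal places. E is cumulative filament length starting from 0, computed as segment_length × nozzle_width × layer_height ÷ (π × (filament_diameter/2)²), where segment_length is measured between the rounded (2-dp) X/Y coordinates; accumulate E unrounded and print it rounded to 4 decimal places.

At z = 5 mm: the cube (footprint 8.5×15) is included at this height; the cone at (11.5, 4) contributes a regular 8-gon of circumradius 6.385 (interpolated between r1=7 and r2=3 at t=0.154); Merging all regions: the regions partially overlap (shared area 21.76 mm²), so overlapping operands fuse into one piece — 1 connected region; (whole slice rotated 80° about Z — lengths, areas and connectivity unchanged). The outline is a single polygon with 11 vertices. Extrusion per mm of travel: 0.6 × 0.25 / (π × 0.875²) = 0.062363. Accumulating E over each segment gives final E = 4.0145.

G0 X-14.77 Y2.60 Z5.00
G1 X0.00 Y0.00 E0.9353
G1 X1.18 Y6.67 E1.3577
G1 X1.72 Y6.79 E1.3922
G1 X4.35 Y10.91 E1.6970
G1 X3.29 Y15.68 E2.0017
G1 X-0.83 Y18.31 E2.3065
G1 X-5.60 Y17.25 E2.6113
G1 X-8.23 Y13.13 E2.9161
G1 X-7.53 Y9.96 E3.1185
G1 X-13.30 Y10.98 E3.4840
G1 X-14.77 Y2.60 E4.0145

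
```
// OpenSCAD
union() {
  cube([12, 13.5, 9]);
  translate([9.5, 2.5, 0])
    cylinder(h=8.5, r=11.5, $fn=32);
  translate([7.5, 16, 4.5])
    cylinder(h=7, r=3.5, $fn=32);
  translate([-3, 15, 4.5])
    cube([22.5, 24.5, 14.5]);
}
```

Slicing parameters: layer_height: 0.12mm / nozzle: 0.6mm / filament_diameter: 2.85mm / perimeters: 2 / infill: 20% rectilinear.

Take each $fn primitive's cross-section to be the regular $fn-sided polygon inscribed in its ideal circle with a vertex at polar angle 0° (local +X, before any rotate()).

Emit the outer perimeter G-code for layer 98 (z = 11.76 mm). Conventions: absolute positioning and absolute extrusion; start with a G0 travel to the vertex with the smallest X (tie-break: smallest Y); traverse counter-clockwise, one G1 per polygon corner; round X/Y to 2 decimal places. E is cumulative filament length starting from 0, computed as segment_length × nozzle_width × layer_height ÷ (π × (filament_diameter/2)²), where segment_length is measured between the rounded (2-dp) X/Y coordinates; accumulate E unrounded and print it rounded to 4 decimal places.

G0 X-3.00 Y15.00 Z11.76
G1 X19.50 Y15.00 E0.2539
G1 X19.50 Y39.50 E0.5305
G1 X-3.00 Y39.50 E0.7844
G1 X-3.00 Y15.00 E1.0609

At z = 11.76 mm: the cube does not reach this height (z outside [0, 9]); the cylinder at (9.5, 2.5) is not intersected at this z (z outside [0, 8.5]); the cylinder at (7.5, 16) is not intersected at this z (z outside [4.5, 11.5]); the 22.5×24.5 cube at (-3, 15) contributes its full rectangle; Merging all regions: only the 22.5×24.5 cube at (-3, 15) is present, so the union is just that shape — 1 connected region. The outline is a single polygon with 4 vertices. Extrusion per mm of travel: 0.6 × 0.12 / (π × 1.425²) = 0.011286. Accumulating E over each segment gives final E = 1.0609.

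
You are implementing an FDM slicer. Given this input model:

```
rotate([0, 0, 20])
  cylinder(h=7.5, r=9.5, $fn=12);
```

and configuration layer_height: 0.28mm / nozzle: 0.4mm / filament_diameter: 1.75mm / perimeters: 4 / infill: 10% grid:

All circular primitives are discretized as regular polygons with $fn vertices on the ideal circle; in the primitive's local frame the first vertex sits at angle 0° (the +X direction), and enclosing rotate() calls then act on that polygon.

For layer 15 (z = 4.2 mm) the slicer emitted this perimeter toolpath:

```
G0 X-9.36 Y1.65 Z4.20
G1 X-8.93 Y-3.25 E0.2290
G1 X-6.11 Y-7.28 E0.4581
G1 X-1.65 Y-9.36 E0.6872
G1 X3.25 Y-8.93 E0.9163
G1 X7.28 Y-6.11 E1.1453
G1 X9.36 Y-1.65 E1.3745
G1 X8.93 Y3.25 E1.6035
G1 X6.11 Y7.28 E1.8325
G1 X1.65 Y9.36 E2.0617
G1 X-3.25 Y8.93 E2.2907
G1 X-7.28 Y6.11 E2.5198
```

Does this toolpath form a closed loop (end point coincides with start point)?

no

Start point (G0): (-9.36, 1.65). End point (last G1): the path does not return to the start — open.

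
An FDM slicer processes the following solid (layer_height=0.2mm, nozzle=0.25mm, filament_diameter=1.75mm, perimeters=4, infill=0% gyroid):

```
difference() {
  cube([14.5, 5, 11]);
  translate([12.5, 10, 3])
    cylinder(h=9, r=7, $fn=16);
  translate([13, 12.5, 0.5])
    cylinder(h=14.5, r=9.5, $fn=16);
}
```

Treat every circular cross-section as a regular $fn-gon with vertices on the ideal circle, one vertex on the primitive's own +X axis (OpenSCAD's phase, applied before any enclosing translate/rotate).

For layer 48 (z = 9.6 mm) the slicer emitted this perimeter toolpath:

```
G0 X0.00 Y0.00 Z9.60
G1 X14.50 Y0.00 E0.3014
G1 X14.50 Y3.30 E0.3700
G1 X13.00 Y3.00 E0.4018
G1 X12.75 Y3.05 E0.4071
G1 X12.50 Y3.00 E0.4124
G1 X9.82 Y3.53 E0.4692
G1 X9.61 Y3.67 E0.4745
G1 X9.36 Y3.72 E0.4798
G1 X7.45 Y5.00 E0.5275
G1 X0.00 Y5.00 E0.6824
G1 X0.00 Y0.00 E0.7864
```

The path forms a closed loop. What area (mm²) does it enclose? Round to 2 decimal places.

62.25 mm²

Apply the shoelace formula to the sequence of (X, Y) vertices; enclosed area = 62.25 mm².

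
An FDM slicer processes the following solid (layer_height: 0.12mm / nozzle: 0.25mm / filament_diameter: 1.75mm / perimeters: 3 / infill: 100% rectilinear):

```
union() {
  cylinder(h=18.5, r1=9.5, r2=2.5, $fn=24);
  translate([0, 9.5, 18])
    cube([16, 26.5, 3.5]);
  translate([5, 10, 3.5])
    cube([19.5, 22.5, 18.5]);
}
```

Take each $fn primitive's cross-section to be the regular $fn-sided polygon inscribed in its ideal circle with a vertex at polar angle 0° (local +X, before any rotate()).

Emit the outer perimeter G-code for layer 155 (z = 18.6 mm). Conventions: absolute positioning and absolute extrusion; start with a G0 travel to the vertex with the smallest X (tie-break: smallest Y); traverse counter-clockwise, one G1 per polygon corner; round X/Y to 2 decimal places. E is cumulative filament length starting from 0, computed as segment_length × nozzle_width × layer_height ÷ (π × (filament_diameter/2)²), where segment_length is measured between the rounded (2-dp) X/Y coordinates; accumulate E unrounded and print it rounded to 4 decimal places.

G0 X0.00 Y9.50 Z18.60
G1 X16.00 Y9.50 E0.1996
G1 X16.00 Y10.00 E0.2058
G1 X24.50 Y10.00 E0.3118
G1 X24.50 Y32.50 E0.5924
G1 X16.00 Y32.50 E0.6985
G1 X16.00 Y36.00 E0.7421
G1 X0.00 Y36.00 E0.9417
G1 X0.00 Y9.50 E1.2722

At z = 18.6 mm: the cone does not reach this height (z outside [0, 18.5]); the 16×26.5 cube at (0, 9.5) contributes its full rectangle; the cube at (5, 10) (footprint 19.5×22.5) is included at this height; Merging all regions: the regions partially overlap (shared area 247.50 mm²), so overlapping operands fuse into one piece — 1 connected region. The outline is a single polygon with 8 vertices. Extrusion per mm of travel: 0.25 × 0.12 / (π × 0.875²) = 0.012473. Accumulating E over each segment gives final E = 1.2722.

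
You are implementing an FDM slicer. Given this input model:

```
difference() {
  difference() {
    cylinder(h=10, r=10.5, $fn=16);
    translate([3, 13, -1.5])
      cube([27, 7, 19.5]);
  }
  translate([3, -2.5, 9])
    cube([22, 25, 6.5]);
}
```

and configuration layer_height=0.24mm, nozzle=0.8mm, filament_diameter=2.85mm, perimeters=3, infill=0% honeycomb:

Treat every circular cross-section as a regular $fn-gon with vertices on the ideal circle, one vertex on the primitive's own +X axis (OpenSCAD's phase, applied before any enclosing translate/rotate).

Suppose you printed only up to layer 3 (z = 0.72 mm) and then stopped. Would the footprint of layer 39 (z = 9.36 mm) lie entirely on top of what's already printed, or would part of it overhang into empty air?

entirely on top

Compare the two slices. At z = 0.72: the cylinder: section is a regular 16-gon, circumradius r=10.5 (area = (16/2)·10.500²·sin(360°/16) = 337.53 mm²); the cube at (3, 13) (footprint 27×7) is included at this height (area 189.00 mm²); Taking the first minus the rest: starting from the r=10.5 cylinder (337.53 mm²), the 27×7 cube at (3, 13) misses the remaining region (no effect) — area = 337.53 mm²; the cube at (3, -2.5) is not intersected at this z (z outside [9, 15.5]); Subtracting the remaining from the first: none of the subtracted shapes is present at this height, so that combined region is unchanged — area = 337.53 mm². At z = 9.36: the cylinder: section is a regular 16-gon, circumradius r=10.5 (area = (16/2)·10.500²·sin(360°/16) = 337.53 mm²); the cube at (3, 13) (footprint 27×7) is included at this height (area 189.00 mm²); After the difference (first − rest): starting from the r=10.5 cylinder (337.53 mm²), the 27×7 cube at (3, 13) misses the remaining region (no effect) — area = 337.53 mm²; the cube at (3, -2.5) (footprint 22×25) is included at this height (area 550.00 mm²); Subtracting the remaining from the first: starting from the result so far (337.53 mm²), the 22×25 cube at (3, -2.5) partially overlaps it — only the 71.91 mm² overlap (of its 550.00 mm²) is removed, clipping the outline — area = 265.62 mm². Checking containment: the cross-section at z = 9.36 is a subset of the cross-section at z = 0.72.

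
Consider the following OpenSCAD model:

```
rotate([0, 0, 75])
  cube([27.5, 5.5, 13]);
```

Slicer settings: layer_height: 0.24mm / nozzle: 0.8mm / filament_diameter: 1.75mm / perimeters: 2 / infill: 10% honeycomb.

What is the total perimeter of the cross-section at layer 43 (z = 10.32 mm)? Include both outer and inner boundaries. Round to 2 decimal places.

66.00 mm

At z = 10.32 mm: the cube (footprint 27.5×5.5) is included at this height (perimeter 66.00 mm); (whole slice rotated 75° about Z — lengths, areas and connectivity unchanged). Overall, the cross-section is a single solid region. Total boundary length (outer) = 66.00 mm.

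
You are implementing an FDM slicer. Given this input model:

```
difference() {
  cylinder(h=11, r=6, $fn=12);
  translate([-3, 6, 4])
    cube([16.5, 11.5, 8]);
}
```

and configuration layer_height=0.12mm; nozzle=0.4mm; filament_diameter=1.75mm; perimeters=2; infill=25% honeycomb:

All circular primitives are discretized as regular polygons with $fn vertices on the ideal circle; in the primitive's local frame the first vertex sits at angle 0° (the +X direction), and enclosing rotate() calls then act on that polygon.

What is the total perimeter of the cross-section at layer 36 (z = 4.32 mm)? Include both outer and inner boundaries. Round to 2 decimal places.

37.27 mm

At z = 4.32 mm: the cylinder: section is a regular 12-gon, circumradius r=6 (perimeter = 2·12·6.000·sin(180°/12) = 37.27 mm); the 16.5×11.5 cube at (-3, 6) contributes its full rectangle (perimeter 56.00 mm); After the difference (first − rest): starting from the r=6 cylinder, the 16.5×11.5 cube at (-3, 6) misses the remaining region (no effect) — boundary = 37.27 mm. Overall, the cross-section is a single solid region. Total boundary length (outer) = 37.27 mm.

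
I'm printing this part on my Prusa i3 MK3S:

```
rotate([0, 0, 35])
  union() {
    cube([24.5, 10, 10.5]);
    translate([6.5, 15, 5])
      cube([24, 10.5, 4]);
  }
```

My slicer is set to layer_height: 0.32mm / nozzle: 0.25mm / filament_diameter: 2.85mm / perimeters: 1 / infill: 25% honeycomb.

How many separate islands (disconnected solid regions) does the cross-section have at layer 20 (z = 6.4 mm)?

At z = 6.4 mm: the cube is present — its section is the full 24.5×10 rectangle; the cube at (6.5, 15) is present — its section is the full 24×10.5 rectangle; Merging all regions: the 2 present regions are separate (no shared area or edge), so areas and boundary lengths simply add and each stays a separate island — 2 connected regions; (whole slice rotated 35° about Z — lengths, areas and connectivity unchanged). Overall, the cross-section has 2 separate islands. Island count = 2.

2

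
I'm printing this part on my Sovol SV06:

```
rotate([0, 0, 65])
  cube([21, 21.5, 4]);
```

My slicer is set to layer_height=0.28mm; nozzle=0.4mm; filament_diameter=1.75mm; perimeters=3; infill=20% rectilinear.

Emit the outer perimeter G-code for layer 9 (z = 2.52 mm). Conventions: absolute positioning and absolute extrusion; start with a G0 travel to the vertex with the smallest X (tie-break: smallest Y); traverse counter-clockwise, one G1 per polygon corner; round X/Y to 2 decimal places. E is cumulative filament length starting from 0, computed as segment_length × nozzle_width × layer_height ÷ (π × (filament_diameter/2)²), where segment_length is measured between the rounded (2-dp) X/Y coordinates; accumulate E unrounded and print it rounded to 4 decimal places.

At z = 2.52 mm: the 21×21.5 cube contributes its full rectangle; (rotated 65° about Z; rotation is an isometry so areas/perimeters/island counts are preserved). The outline is a single polygon with 4 vertices. Extrusion per mm of travel: 0.4 × 0.28 / (π × 0.875²) = 0.046564. Accumulating E over each segment gives final E = 3.9578.

G0 X-19.49 Y9.09 Z2.52
G1 X0.00 Y0.00 E1.0014
G1 X8.87 Y19.03 E1.9790
G1 X-10.61 Y28.12 E2.9800
G1 X-19.49 Y9.09 E3.9578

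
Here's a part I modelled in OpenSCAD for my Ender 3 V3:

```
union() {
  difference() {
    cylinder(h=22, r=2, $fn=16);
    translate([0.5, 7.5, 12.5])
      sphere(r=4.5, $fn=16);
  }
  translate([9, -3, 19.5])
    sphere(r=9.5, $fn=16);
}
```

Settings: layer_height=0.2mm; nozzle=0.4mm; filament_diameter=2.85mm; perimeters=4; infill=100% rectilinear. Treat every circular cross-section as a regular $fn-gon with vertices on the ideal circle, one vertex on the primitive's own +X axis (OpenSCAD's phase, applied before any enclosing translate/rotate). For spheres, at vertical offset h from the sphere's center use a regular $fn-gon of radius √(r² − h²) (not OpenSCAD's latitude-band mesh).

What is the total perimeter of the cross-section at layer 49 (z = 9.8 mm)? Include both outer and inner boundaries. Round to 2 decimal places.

At z = 9.8 mm: the cylinder: section is a regular 16-gon, circumradius r=2 (perimeter = 2·16·2.000·sin(180°/16) = 12.49 mm); the r=4.5 sphere at (0.5, 7.5) slices to a regular 16-gon of circumradius 3.600 (√(r²−h²) with h=2.7 from center) (perimeter = 2·16·3.600·sin(180°/16) = 22.47 mm); Subtracting the remaining from the first: starting from the r=2 cylinder, the r=4.5 sphere at (0.5, 7.5) misses the remaining region (no effect) — boundary = 12.49 mm; the sphere at (9, -3) is absent (|z−center|=9.700 > r=9.5); Combining (union): only that combined region is present, so the union is just that shape — boundary = 12.49 mm. Overall, the cross-section is a single solid region. Total boundary length (outer) = 12.49 mm.

12.49 mm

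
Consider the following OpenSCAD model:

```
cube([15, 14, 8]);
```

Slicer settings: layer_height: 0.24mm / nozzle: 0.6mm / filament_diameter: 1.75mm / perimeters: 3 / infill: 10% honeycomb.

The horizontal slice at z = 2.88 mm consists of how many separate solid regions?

1

At z = 2.88 mm: the cube (footprint 15×14) is included at this height. The result has 1 disconnected region.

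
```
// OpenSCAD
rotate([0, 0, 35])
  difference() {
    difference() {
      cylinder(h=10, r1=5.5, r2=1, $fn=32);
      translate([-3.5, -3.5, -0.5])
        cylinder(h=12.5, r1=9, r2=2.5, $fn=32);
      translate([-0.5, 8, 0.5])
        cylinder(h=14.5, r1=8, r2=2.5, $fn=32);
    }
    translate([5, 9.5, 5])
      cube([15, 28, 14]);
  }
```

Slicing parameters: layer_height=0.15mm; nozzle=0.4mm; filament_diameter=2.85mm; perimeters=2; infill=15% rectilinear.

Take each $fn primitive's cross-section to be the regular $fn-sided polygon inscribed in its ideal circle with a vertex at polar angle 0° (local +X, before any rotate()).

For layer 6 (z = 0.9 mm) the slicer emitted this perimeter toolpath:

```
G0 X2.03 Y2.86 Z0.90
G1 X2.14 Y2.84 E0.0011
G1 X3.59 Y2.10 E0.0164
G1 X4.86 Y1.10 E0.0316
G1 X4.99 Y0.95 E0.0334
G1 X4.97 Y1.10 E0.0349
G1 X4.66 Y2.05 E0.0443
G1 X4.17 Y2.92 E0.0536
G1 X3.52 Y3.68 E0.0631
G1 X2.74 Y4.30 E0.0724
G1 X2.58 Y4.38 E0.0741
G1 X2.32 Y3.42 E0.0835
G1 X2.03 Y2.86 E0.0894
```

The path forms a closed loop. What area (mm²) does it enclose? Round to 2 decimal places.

3.54 mm²

Apply the shoelace formula to the sequence of (X, Y) vertices; enclosed area = 3.54 mm².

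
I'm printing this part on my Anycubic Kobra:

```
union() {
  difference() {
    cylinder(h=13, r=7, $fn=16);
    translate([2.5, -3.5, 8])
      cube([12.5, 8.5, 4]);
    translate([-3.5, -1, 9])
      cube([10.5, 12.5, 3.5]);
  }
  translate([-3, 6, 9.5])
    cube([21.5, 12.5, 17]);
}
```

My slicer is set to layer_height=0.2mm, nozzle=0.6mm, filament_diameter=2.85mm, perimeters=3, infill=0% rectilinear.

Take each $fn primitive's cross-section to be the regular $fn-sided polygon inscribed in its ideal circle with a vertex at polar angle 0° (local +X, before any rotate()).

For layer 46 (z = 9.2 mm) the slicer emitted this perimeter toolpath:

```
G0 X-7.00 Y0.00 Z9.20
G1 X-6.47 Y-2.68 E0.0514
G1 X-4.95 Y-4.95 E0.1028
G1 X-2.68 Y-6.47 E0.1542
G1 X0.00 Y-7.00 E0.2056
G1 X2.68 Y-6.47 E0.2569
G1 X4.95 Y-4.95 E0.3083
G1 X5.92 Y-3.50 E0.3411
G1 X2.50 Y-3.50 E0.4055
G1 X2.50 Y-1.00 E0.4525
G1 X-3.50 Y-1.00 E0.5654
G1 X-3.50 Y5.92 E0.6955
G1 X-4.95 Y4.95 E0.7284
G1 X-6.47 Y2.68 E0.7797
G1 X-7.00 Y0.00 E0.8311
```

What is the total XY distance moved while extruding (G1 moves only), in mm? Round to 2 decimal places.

Sum the Euclidean lengths of each G1 segment: total = 44.18 mm.

44.18 mm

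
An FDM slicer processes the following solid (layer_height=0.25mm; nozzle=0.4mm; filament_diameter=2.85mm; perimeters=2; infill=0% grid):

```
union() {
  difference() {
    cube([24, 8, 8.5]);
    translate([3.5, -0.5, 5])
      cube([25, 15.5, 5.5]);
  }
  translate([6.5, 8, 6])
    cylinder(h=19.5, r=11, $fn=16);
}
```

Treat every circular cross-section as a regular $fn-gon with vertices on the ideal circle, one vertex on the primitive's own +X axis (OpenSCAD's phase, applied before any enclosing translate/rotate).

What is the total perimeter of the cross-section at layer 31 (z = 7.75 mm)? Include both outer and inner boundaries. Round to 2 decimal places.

68.67 mm

At z = 7.75 mm: the cube is present — its section is the full 24×8 rectangle (perimeter 64.00 mm); the cube at (3.5, -0.5) is present — its section is the full 25×15.5 rectangle (perimeter 81.00 mm); Taking the first minus the rest: starting from the 24×8 cube, the 25×15.5 cube at (3.5, -0.5) partially overlaps it — only the 164.00 mm² overlap (of its 387.50 mm²) is removed, clipping the outline — boundary = 23.00 mm; the r=11 cylinder at (6.5, 8) contributes a regular 16-gon of circumradius 11 (perimeter = 2·16·11.000·sin(180°/16) = 68.67 mm); Merging all regions: the result so far lies entirely inside the r=11 cylinder at (6.5, 8), so the union is just the r=11 cylinder at (6.5, 8) — boundary = 68.67 mm. Overall, the cross-section is a single solid region. Total boundary length (outer) = 68.67 mm.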